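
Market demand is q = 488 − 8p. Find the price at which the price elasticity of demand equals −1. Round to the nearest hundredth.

For linear demand q = a − bp, E = −bp/(a − bp). |E| = 1 ⇒ bp = a − bp ⇒ p = a/(2b).
p = 488/(2·8) = 30.50.

30.50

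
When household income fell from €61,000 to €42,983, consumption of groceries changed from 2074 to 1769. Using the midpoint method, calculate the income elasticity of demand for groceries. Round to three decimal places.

0.458

%ΔQ = (1769 − 2074)/[(2074+1769)/2] = -305/1921.5 ≈ -0.1587.
%ΔI = (42,983 − 61,000)/[(61,000+42,983)/2] = -18017/51991.5 ≈ -0.3465.
E_I = %ΔQ/%ΔI ≈ 0.458.
E_I ∈ (0,1): normal good (necessity).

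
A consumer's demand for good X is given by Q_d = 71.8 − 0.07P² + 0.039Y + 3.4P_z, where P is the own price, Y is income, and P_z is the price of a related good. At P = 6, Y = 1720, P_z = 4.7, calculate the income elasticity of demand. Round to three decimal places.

Substituting, Q_d = 71.8 − 0.07(6)² + 0.039(1720) + 3.4(4.7) = 71.8 − 2.52 + 67.08 + 15.98 = 152.34.
∂Q_d/∂Y = +0.039, so E_I = 0.039·(1720/152.34) ≈ 0.440.
E_I ∈ (0,1): normal good (necessity).

0.440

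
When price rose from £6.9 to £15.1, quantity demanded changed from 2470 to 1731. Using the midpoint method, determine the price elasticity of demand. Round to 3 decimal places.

%ΔQ = (1731 − 2470)/[(2470 + 1731)/2] = -739/2100.5 ≈ -0.3518.
%ΔP = (15.1 − 6.9)/[(6.9 + 15.1)/2] = 8.2/11 ≈ 0.7455.
Arc elasticity E = %ΔQ/%ΔP ≈ -0.3518/0.7455 ≈ -0.472.
|E| < 1: demand is inelastic over this range.

-0.472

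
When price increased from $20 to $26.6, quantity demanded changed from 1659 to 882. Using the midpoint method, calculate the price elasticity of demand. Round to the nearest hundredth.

-2.16

%Δq = (882 − 1659)/[(1659 + 882)/2] = -777/1270.5 ≈ -0.6116.
%Δp = (26.6 − 20)/[(20 + 26.6)/2] = 6.6/23.3 ≈ 0.2833.
Arc elasticity E = %Δq/%Δp ≈ -0.6116/0.2833 ≈ -2.16.
|E| > 1: demand is elastic over this range.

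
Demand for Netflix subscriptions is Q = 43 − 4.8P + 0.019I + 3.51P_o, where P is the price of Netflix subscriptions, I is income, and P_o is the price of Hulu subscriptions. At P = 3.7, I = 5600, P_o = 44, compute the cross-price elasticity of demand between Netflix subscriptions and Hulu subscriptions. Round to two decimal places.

First evaluate Q: 43 − 4.8(3.7) + 0.019(5600) + 3.51(44) = 43 − 17.76 + 106.4 + 154.44 = 286.08.
∂Q/∂P_o = +3.51, so E_xy = 3.51·(44/286.08) ≈ 0.54.
E_xy > 0: the goods are substitutes.

0.54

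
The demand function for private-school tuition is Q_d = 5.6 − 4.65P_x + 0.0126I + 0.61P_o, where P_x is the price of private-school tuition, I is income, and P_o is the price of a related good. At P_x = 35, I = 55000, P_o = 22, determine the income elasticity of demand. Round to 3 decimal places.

Substituting, Q_d = 5.6 − 4.65(35) + 0.0126(55000) + 0.61(22) = 5.6 − 162.75 + 693 + 13.42 = 549.27.
∂Q_d/∂I = +0.0126, so E_I = 0.0126·(55000/549.27) ≈ 1.262.
E_I > 1: normal good (luxury).

1.262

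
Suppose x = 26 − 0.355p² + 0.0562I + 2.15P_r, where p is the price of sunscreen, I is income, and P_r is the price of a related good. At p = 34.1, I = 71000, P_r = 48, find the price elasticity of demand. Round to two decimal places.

-0.22

First evaluate x: 26 − 0.355(34.1)² + 0.0562(71000) + 2.15(48) = 26 − 412.7976 + 3990.2 + 103.2 = 3706.6025.
∂x/∂p = −2·0.355·p = -24.211, so E_p = -24.211·(34.1/3706.6025) ≈ -0.22.
|E_p| < 1: demand is inelastic.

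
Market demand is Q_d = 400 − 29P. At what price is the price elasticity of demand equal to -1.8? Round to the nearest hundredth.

Set −bP/(a − bP) = −1.8 ⇒ bP = 1.8(a − bP) ⇒ bP(1+1.8) = 1.8·a.
P = 1.8·400/(29·2.8) ≈ 8.87.

8.87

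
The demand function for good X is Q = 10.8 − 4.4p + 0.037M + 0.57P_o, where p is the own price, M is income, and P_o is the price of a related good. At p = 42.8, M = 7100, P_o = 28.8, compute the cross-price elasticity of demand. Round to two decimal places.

Evaluating quantity at (p, M, P_o) gives Q = 10.8 − 4.4(42.8) + 0.037(7100) + 0.57(28.8) = 10.8 − 188.32 + 262.7 + 16.416 = 101.596.
∂Q/∂P_o = +0.57, so E_xy = 0.57·(28.8/101.596) ≈ 0.16.
E_xy > 0: the goods are substitutes.

0.16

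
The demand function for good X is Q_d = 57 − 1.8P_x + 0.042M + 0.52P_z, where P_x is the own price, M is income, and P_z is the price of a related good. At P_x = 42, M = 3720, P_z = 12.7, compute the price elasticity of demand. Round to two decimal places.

-0.52

First evaluate Q_d: 57 − 1.8(42) + 0.042(3720) + 0.52(12.7) = 57 − 75.6 + 156.24 + 6.604 = 144.244.
∂Q_d/∂P_x = −1.8, so E_p = (−1.8)·(42/144.244) ≈ -0.52.
|E_p| < 1: demand is inelastic.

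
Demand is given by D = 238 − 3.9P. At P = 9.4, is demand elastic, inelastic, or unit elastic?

At P = 9.4, D = 201.34.
dD/dP = −3.9.
Point elasticity E = (dD/dP)·(P/D) = -3.9 × 9.4/201.34 ≈ -0.182.
|E| ≈ 0.182 < 1, so demand is inelastic.

inelastic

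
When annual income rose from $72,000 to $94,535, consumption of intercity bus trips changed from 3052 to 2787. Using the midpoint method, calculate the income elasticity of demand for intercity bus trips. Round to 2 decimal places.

-0.34

%ΔQ = (2787 − 3052)/[(3052+2787)/2] = -265/2919.5 ≈ -0.0908.
%ΔI = (94,535 − 72,000)/[(72,000+94,535)/2] = 22535/83267.5 ≈ 0.2706.
E_I = %ΔQ/%ΔI ≈ -0.34.
E_I < 0: inferior good.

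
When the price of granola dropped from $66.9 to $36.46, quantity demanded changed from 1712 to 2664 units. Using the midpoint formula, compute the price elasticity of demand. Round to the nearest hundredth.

%ΔQ = (2664 − 1712)/[(1712 + 2664)/2] = 952/2188 ≈ 0.4351.
%ΔP = (36.46 − 66.9)/[(66.9 + 36.46)/2] = -30.44/51.68 ≈ -0.5890.
Arc elasticity E = %ΔQ/%ΔP ≈ 0.4351/-0.5890 ≈ -0.74.
|E| < 1: demand is inelastic over this range.

-0.74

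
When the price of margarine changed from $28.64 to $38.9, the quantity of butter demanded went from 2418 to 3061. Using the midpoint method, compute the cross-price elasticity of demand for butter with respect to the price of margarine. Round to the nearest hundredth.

0.77

%ΔQ_x = (3061 − 2418)/[(2418+3061)/2] = 643/2739.5 ≈ 0.2347.
%ΔP_y = (38.9 − 28.64)/[(28.64+38.9)/2] ≈ 0.3038.
E_xy = 0.2347/0.3038 ≈ 0.77.
E_xy > 0, so butter and margarine are substitutes.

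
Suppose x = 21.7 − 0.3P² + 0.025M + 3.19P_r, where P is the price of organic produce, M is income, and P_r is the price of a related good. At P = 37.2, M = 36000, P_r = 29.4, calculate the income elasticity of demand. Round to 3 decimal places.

1.499

Evaluating quantity at (P, M, P_r) gives x = 21.7 − 0.3(37.2)² + 0.025(36000) + 3.19(29.4) = 21.7 − 415.152 + 900 + 93.786 = 600.334.
∂x/∂M = +0.025, so E_I = 0.025·(36000/600.334) ≈ 1.499.
E_I > 1: normal good (luxury).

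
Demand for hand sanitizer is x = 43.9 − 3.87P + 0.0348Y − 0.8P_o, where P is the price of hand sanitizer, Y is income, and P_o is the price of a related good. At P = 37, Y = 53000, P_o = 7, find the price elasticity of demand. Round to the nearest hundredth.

-0.08

Evaluating quantity at (P, Y, P_o) gives x = 43.9 − 3.87(37) + 0.0348(53000) − 0.8(7) = 43.9 − 143.19 + 1844.4 − 5.6 = 1739.51.
∂x/∂P = −3.87, so E_p = (−3.87)·(37/1739.51) ≈ -0.08.
|E_p| < 1: demand is inelastic.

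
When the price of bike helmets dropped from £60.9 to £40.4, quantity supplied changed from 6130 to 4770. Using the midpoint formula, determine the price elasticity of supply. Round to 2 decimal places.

%ΔQ = (4770 − 6130)/[(6130 + 4770)/2] = -1360/5450 ≈ -0.2495.
%ΔP = (40.4 − 60.9)/[(60.9 + 40.4)/2] = -20.5/50.65 ≈ -0.4047.
Arc elasticity E = %ΔQ/%ΔP ≈ -0.2495/-0.4047 ≈ 0.62.
|E| < 1: supply is inelastic over this range.

0.62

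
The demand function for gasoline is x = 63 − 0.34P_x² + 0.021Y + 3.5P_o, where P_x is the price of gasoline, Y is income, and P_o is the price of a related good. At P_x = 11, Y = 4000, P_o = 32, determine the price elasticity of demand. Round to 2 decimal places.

Evaluating quantity at (P_x, Y, P_o) gives x = 63 − 0.34(11)² + 0.021(4000) + 3.5(32) = 63 − 41.14 + 84 + 112 = 217.86.
∂x/∂P_x = −2·0.34·P_x = -7.48, so E_p = -7.48·(11/217.86) ≈ -0.38.
|E_p| < 1: demand is inelastic.

-0.38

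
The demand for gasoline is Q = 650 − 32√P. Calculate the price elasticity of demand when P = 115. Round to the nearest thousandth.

At P = 115, Q = 306.8382.
dQ/dP = −32/(2√P) = −32/(2·10.7238).
Point elasticity E = (dQ/dP)·(P/Q) = -1.492 × 115/306.8382 ≈ -0.559.
|E| < 1, so demand is inelastic at this price.

-0.559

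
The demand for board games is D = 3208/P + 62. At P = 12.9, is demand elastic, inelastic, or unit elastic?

inelastic

At P = 12.9, D = 310.6822.
dD/dP = −3208/P² = −19.2777.
Point elasticity E = (dD/dP)·(P/D) = -19.2777 × 12.9/310.6822 ≈ -0.800.
|E| ≈ 0.800 < 1, so demand is inelastic.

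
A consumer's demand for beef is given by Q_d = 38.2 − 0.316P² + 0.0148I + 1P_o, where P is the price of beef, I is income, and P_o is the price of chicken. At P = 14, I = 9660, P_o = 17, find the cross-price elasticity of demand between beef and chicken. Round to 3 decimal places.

Substituting, Q_d = 38.2 − 0.316(14)² + 0.0148(9660) + 1(17) = 38.2 − 61.936 + 142.968 + 17 = 136.232.
∂Q_d/∂P_o = +1, so E_xy = 1·(17/136.232) ≈ 0.125.
E_xy > 0: the goods are substitutes.

0.125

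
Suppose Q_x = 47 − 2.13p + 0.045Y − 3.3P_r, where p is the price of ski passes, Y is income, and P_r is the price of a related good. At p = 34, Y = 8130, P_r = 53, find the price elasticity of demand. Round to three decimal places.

-0.438

Substituting, Q_x = 47 − 2.13(34) + 0.045(8130) − 3.3(53) = 47 − 72.42 + 365.85 − 174.9 = 165.53.
∂Q_x/∂p = −2.13, so E_p = (−2.13)·(34/165.53) ≈ -0.438.
|E_p| < 1: demand is inelastic.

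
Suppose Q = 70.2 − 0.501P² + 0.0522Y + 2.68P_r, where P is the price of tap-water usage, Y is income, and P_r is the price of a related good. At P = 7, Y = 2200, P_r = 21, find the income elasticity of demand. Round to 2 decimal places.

0.53

Q = 70.2 − 0.501(7)² + 0.0522(2200) + 2.68(21) = 70.2 − 24.549 + 114.84 + 56.28 = 216.771.
∂Q/∂Y = +0.0522, so E_I = 0.0522·(2200/216.771) ≈ 0.53.
E_I ∈ (0,1): normal good (necessity).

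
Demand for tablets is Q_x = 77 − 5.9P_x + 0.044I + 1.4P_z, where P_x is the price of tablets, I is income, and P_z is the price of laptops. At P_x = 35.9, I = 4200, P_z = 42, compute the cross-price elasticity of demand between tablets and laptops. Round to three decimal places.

Substituting, Q_x = 77 − 5.9(35.9) + 0.044(4200) + 1.4(42) = 77 − 211.81 + 184.8 + 58.8 = 108.79.
∂Q_x/∂P_z = +1.4, so E_xy = 1.4·(42/108.79) ≈ 0.540.
E_xy > 0: the goods are substitutes.

0.540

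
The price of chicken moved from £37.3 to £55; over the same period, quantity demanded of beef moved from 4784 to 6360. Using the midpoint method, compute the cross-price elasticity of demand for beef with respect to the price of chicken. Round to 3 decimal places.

0.737

%ΔQ_x = (6360 − 4784)/[(4784+6360)/2] = 1576/5572 ≈ 0.2828.
%ΔP_y = (55 − 37.3)/[(37.3+55)/2] ≈ 0.3835.
E_xy = 0.2828/0.3835 ≈ 0.737.
E_xy > 0, so beef and chicken are substitutes.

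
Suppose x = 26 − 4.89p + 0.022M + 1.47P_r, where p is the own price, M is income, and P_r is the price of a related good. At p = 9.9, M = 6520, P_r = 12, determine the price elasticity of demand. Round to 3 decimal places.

-0.349

x = 26 − 4.89(9.9) + 0.022(6520) + 1.47(12) = 26 − 48.411 + 143.44 + 17.64 = 138.669.
∂x/∂p = −4.89, so E_p = (−4.89)·(9.9/138.669) ≈ -0.349.
|E_p| < 1: demand is inelastic.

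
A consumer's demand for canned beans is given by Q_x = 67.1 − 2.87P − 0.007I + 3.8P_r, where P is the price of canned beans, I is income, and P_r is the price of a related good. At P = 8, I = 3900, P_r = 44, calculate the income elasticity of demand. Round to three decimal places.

-0.148

At the given point, Q_x = 67.1 − 2.87(8) − 0.007(3900) + 3.8(44) = 67.1 − 22.96 − 27.3 + 167.2 = 184.04.
∂Q_x/∂I = −0.007, so E_I = -0.007·(3900/184.04) ≈ -0.148.
E_I < 0: inferior good.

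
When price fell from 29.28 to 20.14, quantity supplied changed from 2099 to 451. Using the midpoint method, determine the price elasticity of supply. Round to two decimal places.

%Δq = (451 − 2099)/[(2099 + 451)/2] = -1648/1275 ≈ -1.2925.
%ΔP = (20.14 − 29.28)/[(29.28 + 20.14)/2] = -9.14/24.71 ≈ -0.3699.
Arc elasticity E = %Δq/%ΔP ≈ -1.2925/-0.3699 ≈ 3.49.
|E| > 1: supply is elastic over this range.

3.49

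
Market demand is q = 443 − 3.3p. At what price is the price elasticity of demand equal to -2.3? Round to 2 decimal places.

93.56

Set −bp/(a − bp) = −2.3 ⇒ bp = 2.3(a − bp) ⇒ bp(1+2.3) = 2.3·a.
p = 2.3·443/(3.3·3.3) ≈ 93.56.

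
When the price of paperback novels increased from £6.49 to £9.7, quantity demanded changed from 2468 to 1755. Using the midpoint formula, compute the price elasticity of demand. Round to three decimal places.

%Δq = (1755 − 2468)/[(2468 + 1755)/2] = -713/2111.5 ≈ -0.3377.
%Δp = (9.7 − 6.49)/[(6.49 + 9.7)/2] = 3.21/8.095 ≈ 0.3965.
Arc elasticity E = %Δq/%Δp ≈ -0.3377/0.3965 ≈ -0.852.
|E| < 1: demand is inelastic over this range.

-0.852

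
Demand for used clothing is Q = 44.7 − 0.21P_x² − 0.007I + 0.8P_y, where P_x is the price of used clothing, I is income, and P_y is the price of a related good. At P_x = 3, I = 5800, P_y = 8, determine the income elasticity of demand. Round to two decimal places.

First evaluate Q: 44.7 − 0.21(3)² − 0.007(5800) + 0.8(8) = 44.7 − 1.89 − 40.6 + 6.4 = 8.61.
∂Q/∂I = −0.007, so E_I = -0.007·(5800/8.61) ≈ -4.72.
E_I < 0: inferior good.

-4.72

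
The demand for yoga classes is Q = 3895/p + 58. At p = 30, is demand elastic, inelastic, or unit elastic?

At p = 30, Q = 187.8333.
dQ/dp = −3895/p² = −4.3278.
Point elasticity E = (dQ/dp)·(p/Q) = -4.3278 × 30/187.8333 ≈ -0.691.
|E| ≈ 0.691 < 1, so demand is inelastic.

inelastic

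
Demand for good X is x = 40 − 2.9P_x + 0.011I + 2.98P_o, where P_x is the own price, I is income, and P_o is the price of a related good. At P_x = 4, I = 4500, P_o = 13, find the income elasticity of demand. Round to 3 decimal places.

0.424

First evaluate x: 40 − 2.9(4) + 0.011(4500) + 2.98(13) = 40 − 11.6 + 49.5 + 38.74 = 116.64.
∂x/∂I = +0.011, so E_I = 0.011·(4500/116.64) ≈ 0.424.
E_I ∈ (0,1): normal good (necessity).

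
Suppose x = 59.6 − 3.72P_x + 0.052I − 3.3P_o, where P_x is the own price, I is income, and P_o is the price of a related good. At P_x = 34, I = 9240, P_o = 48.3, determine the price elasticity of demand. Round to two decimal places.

First evaluate x: 59.6 − 3.72(34) + 0.052(9240) − 3.3(48.3) = 59.6 − 126.48 + 480.48 − 159.39 = 254.21.
∂x/∂P_x = −3.72, so E_p = (−3.72)·(34/254.21) ≈ -0.50.
|E_p| < 1: demand is inelastic.

-0.50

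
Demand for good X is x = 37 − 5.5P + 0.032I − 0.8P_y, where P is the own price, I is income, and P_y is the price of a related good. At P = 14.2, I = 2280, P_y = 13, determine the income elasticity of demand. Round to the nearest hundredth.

Substituting, x = 37 − 5.5(14.2) + 0.032(2280) − 0.8(13) = 37 − 78.1 + 72.96 − 10.4 = 21.46.
∂x/∂I = +0.032, so E_I = 0.032·(2280/21.46) ≈ 3.40.
E_I > 1: normal good (luxury).

3.40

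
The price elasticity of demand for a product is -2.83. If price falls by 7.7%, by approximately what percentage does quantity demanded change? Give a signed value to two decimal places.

21.79

%ΔQ ≈ E × %ΔP = (-2.83) × (-7.7%) ≈ 21.79%.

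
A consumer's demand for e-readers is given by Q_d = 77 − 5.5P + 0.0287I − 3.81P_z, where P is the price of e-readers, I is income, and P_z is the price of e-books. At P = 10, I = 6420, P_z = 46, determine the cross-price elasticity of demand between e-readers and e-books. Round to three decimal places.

Substituting, Q_d = 77 − 5.5(10) + 0.0287(6420) − 3.81(46) = 77 − 55 + 184.254 − 175.26 = 30.994.
∂Q_d/∂P_z = −3.81, so E_xy = -3.81·(46/30.994) ≈ -5.655.
E_xy < 0: the goods are complements.

-5.655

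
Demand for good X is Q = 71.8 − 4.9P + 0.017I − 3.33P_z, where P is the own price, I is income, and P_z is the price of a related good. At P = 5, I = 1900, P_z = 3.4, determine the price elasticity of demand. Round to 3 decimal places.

At the given point, Q = 71.8 − 4.9(5) + 0.017(1900) − 3.33(3.4) = 71.8 − 24.5 + 32.3 − 11.322 = 68.278.
∂Q/∂P = −4.9, so E_p = (−4.9)·(5/68.278) ≈ -0.359.
|E_p| < 1: demand is inelastic.

-0.359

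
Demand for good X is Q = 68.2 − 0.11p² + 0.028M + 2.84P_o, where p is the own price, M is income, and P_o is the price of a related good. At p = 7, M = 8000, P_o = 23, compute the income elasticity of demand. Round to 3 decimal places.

First evaluate Q: 68.2 − 0.11(7)² + 0.028(8000) + 2.84(23) = 68.2 − 5.39 + 224 + 65.32 = 352.13.
∂Q/∂M = +0.028, so E_I = 0.028·(8000/352.13) ≈ 0.636.
E_I ∈ (0,1): normal good (necessity).

0.636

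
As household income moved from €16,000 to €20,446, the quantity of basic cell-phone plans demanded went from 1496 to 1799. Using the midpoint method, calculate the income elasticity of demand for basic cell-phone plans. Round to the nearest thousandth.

0.754

%ΔQ = (1799 − 1496)/[(1496+1799)/2] = 303/1647.5 ≈ 0.1839.
%ΔY = (20,446 − 16,000)/[(16,000+20,446)/2] = 4446/18223 ≈ 0.2440.
E_I = %ΔQ/%ΔY ≈ 0.754.
E_I ∈ (0,1): normal good (necessity).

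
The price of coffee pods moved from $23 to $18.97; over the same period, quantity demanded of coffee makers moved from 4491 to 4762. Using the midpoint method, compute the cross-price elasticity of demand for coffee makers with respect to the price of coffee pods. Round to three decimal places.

%ΔQ_x = (4762 − 4491)/[(4491+4762)/2] = 271/4626.5 ≈ 0.0586.
%ΔP_y = (18.97 − 23)/[(23+18.97)/2] ≈ -0.1920.
E_xy = 0.0586/-0.1920 ≈ -0.305.
E_xy < 0, so coffee makers and coffee pods are complements.

-0.305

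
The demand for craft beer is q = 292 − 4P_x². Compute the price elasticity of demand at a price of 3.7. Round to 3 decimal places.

At P_x = 3.7, q = 237.24.
dq/dP_x = −2·4·P_x = −29.6.
Point elasticity E = (dq/dP_x)·(P_x/q) = -29.6 × 3.7/237.24 ≈ -0.462.
|E| < 1, so demand is inelastic at this price.

-0.462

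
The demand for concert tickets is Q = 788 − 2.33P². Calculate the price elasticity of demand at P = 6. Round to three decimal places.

At P = 6, Q = 704.12.
dQ/dP = −2·2.33·P = −27.96.
Point elasticity E = (dQ/dP)·(P/Q) = -27.96 × 6/704.12 ≈ -0.238.
|E| < 1, so demand is inelastic at this price.

-0.238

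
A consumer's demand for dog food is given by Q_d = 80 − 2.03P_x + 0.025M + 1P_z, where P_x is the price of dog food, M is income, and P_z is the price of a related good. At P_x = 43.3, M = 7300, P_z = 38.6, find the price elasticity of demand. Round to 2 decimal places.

At the given point, Q_d = 80 − 2.03(43.3) + 0.025(7300) + 1(38.6) = 80 − 87.899 + 182.5 + 38.6 = 213.201.
∂Q_d/∂P_x = −2.03, so E_p = (−2.03)·(43.3/213.201) ≈ -0.41.
|E_p| < 1: demand is inelastic.

-0.41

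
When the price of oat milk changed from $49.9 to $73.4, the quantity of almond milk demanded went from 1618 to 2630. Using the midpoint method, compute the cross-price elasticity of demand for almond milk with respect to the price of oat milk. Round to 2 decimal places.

%ΔQ_x = (2630 − 1618)/[(1618+2630)/2] = 1012/2124 ≈ 0.4765.
%ΔP_y = (73.4 − 49.9)/[(49.9+73.4)/2] ≈ 0.3812.
E_xy = 0.4765/0.3812 ≈ 1.25.
E_xy > 0, so almond milk and oat milk are substitutes.

1.25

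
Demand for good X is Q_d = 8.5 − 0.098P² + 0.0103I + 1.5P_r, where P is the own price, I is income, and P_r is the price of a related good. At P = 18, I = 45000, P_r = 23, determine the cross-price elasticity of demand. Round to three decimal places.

First evaluate Q_d: 8.5 − 0.098(18)² + 0.0103(45000) + 1.5(23) = 8.5 − 31.752 + 463.5 + 34.5 = 474.748.
∂Q_d/∂P_r = +1.5, so E_xy = 1.5·(23/474.748) ≈ 0.073.
E_xy > 0: the goods are substitutes.

0.073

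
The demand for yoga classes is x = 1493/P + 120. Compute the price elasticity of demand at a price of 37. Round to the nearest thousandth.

At P = 37, x = 160.3514.
dx/dP = −1493/P² = −1.0906.
Point elasticity E = (dx/dP)·(P/x) = -1.0906 × 37/160.3514 ≈ -0.252.
|E| < 1, so demand is inelastic at this price.

-0.252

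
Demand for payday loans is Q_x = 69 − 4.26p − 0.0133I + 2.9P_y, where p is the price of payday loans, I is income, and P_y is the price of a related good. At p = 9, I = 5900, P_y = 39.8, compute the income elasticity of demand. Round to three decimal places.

-1.161

Evaluating quantity at (p, I, P_y) gives Q_x = 69 − 4.26(9) − 0.0133(5900) + 2.9(39.8) = 69 − 38.34 − 78.47 + 115.42 = 67.61.
∂Q_x/∂I = −0.0133, so E_I = -0.0133·(5900/67.61) ≈ -1.161.
E_I < 0: inferior good.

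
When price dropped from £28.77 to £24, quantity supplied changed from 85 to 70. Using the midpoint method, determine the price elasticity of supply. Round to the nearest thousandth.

%Δq = (70 − 85)/[(85 + 70)/2] = -15/77.5 ≈ -0.1935.
%Δp = (24 − 28.77)/[(28.77 + 24)/2] = -4.77/26.385 ≈ -0.1808.
Arc elasticity E = %Δq/%Δp ≈ -0.1935/-0.1808 ≈ 1.071.
|E| > 1: supply is elastic over this range.

1.071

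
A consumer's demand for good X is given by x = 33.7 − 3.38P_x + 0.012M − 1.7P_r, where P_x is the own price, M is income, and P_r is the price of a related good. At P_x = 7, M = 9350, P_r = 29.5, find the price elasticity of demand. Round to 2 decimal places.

-0.33

At the given point, x = 33.7 − 3.38(7) + 0.012(9350) − 1.7(29.5) = 33.7 − 23.66 + 112.2 − 50.15 = 72.09.
∂x/∂P_x = −3.38, so E_p = (−3.38)·(7/72.09) ≈ -0.33.
|E_p| < 1: demand is inelastic.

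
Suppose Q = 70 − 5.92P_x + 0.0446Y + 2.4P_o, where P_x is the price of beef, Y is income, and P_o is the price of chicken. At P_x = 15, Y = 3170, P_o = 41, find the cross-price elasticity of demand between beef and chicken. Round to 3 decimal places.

Substituting, Q = 70 − 5.92(15) + 0.0446(3170) + 2.4(41) = 70 − 88.8 + 141.382 + 98.4 = 220.982.
∂Q/∂P_o = +2.4, so E_xy = 2.4·(41/220.982) ≈ 0.445.
E_xy > 0: the goods are substitutes.

0.445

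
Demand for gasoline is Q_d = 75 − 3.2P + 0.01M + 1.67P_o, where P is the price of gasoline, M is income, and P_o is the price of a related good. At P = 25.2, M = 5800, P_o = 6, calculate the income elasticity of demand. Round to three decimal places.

0.930

Evaluating quantity at (P, M, P_o) gives Q_d = 75 − 3.2(25.2) + 0.01(5800) + 1.67(6) = 75 − 80.64 + 58 + 10.02 = 62.38.
∂Q_d/∂M = +0.01, so E_I = 0.01·(5800/62.38) ≈ 0.930.
E_I ∈ (0,1): normal good (necessity).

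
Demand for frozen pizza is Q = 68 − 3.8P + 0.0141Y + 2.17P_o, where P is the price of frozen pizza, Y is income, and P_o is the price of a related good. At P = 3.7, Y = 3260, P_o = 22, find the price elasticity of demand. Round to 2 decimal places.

Substituting, Q = 68 − 3.8(3.7) + 0.0141(3260) + 2.17(22) = 68 − 14.06 + 45.966 + 47.74 = 147.646.
∂Q/∂P = −3.8, so E_p = (−3.8)·(3.7/147.646) ≈ -0.10.
|E_p| < 1: demand is inelastic.

-0.10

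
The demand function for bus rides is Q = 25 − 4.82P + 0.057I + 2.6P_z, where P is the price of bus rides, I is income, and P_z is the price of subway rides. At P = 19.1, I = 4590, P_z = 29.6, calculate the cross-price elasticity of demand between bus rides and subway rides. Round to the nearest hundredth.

0.28

Evaluating quantity at (P, I, P_z) gives Q = 25 − 4.82(19.1) + 0.057(4590) + 2.6(29.6) = 25 − 92.062 + 261.63 + 76.96 = 271.528.
∂Q/∂P_z = +2.6, so E_xy = 2.6·(29.6/271.528) ≈ 0.28.
E_xy > 0: the goods are substitutes.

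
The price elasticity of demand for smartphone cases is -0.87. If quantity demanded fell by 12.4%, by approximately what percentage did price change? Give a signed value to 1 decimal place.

14.3

%ΔQ ≈ E × %ΔP ⇒ %ΔP = %ΔQ / E = (-12.4%)/(-0.87) ≈ 14.3%.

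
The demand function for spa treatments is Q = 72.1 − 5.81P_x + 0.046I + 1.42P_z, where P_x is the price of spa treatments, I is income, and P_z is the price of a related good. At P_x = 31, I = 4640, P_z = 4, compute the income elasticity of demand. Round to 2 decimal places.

1.92

Q = 72.1 − 5.81(31) + 0.046(4640) + 1.42(4) = 72.1 − 180.11 + 213.44 + 5.68 = 111.11.
∂Q/∂I = +0.046, so E_I = 0.046·(4640/111.11) ≈ 1.92.
E_I > 1: normal good (luxury).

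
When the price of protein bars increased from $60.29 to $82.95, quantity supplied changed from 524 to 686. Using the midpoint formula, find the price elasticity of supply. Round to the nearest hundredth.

0.85

%Δq = (686 − 524)/[(524 + 686)/2] = 162/605 ≈ 0.2678.
%Δp = (82.95 − 60.29)/[(60.29 + 82.95)/2] = 22.66/71.62 ≈ 0.3164.
Arc elasticity E = %Δq/%Δp ≈ 0.2678/0.3164 ≈ 0.85.
|E| < 1: supply is inelastic over this range.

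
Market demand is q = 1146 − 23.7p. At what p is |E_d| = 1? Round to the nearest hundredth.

24.18

For linear demand q = a − bp, E = −bp/(a − bp). |E| = 1 ⇒ bp = a − bp ⇒ p = a/(2b).
p = 1146/(2·23.7) ≈ 24.18.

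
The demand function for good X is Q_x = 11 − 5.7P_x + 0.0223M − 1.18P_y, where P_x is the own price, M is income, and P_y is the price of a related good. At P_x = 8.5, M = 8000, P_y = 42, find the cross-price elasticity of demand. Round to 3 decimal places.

Substituting, Q_x = 11 − 5.7(8.5) + 0.0223(8000) − 1.18(42) = 11 − 48.45 + 178.4 − 49.56 = 91.39.
∂Q_x/∂P_y = −1.18, so E_xy = -1.18·(42/91.39) ≈ -0.542.
E_xy < 0: the goods are complements.

-0.542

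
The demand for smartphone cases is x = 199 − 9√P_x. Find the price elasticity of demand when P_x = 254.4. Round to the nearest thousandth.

At P_x = 254.4, x = 55.4507.
dx/dP_x = −9/(2√P_x) = −9/(2·15.9499).
Point elasticity E = (dx/dP_x)·(P_x/x) = -0.2821 × 254.4/55.4507 ≈ -1.294.
|E| > 1, so demand is elastic at this price.

-1.294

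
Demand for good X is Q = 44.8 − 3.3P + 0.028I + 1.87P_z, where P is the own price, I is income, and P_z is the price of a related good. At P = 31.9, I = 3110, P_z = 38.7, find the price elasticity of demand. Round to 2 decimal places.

At the given point, Q = 44.8 − 3.3(31.9) + 0.028(3110) + 1.87(38.7) = 44.8 − 105.27 + 87.08 + 72.369 = 98.979.
∂Q/∂P = −3.3, so E_p = (−3.3)·(31.9/98.979) ≈ -1.06.
|E_p| > 1: demand is elastic.

-1.06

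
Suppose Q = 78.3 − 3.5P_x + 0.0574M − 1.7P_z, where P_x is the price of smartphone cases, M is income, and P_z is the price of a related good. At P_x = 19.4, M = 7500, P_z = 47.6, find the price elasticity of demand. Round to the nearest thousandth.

Evaluating quantity at (P_x, M, P_z) gives Q = 78.3 − 3.5(19.4) + 0.0574(7500) − 1.7(47.6) = 78.3 − 67.9 + 430.5 − 80.92 = 359.98.
∂Q/∂P_x = −3.5, so E_p = (−3.5)·(19.4/359.98) ≈ -0.189.
|E_p| < 1: demand is inelastic.

-0.189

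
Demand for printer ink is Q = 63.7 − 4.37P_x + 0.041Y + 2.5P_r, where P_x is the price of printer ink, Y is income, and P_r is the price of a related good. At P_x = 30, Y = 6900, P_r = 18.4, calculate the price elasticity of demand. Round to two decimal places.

-0.50

At the given point, Q = 63.7 − 4.37(30) + 0.041(6900) + 2.5(18.4) = 63.7 − 131.1 + 282.9 + 46 = 261.5.
∂Q/∂P_x = −4.37, so E_p = (−4.37)·(30/261.5) ≈ -0.50.
|E_p| < 1: demand is inelastic.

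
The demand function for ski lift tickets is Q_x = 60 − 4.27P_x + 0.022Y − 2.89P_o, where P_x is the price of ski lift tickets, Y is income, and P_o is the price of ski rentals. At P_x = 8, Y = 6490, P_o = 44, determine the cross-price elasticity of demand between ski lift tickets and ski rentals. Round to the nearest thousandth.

Substituting, Q_x = 60 − 4.27(8) + 0.022(6490) − 2.89(44) = 60 − 34.16 + 142.78 − 127.16 = 41.46.
∂Q_x/∂P_o = −2.89, so E_xy = -2.89·(44/41.46) ≈ -3.067.
E_xy < 0: the goods are complements.

-3.067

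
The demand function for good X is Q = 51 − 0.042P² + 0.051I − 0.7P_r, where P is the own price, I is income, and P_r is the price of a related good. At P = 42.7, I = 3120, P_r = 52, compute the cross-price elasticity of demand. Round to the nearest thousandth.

At the given point, Q = 51 − 0.042(42.7)² + 0.051(3120) − 0.7(52) = 51 − 76.5782 + 159.12 − 36.4 = 97.1418.
∂Q/∂P_r = −0.7, so E_xy = -0.7·(52/97.1418) ≈ -0.375.
E_xy < 0: the goods are complements.

-0.375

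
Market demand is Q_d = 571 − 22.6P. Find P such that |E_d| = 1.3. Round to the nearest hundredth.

14.28

Set −bP/(a − bP) = −1.3 ⇒ bP = 1.3(a − bP) ⇒ bP(1+1.3) = 1.3·a.
P = 1.3·571/(22.6·2.3) ≈ 14.28.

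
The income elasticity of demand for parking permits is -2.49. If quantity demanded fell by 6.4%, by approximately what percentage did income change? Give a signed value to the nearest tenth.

2.6

%ΔQ ≈ E × %ΔI ⇒ %ΔI = %ΔQ / E = (-6.4%)/(-2.49) ≈ 2.6%.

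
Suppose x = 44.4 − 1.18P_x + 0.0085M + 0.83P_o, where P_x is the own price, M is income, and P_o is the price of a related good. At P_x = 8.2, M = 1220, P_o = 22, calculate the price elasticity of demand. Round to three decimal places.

First evaluate x: 44.4 − 1.18(8.2) + 0.0085(1220) + 0.83(22) = 44.4 − 9.676 + 10.37 + 18.26 = 63.354.
∂x/∂P_x = −1.18, so E_p = (−1.18)·(8.2/63.354) ≈ -0.153.
|E_p| < 1: demand is inelastic.

-0.153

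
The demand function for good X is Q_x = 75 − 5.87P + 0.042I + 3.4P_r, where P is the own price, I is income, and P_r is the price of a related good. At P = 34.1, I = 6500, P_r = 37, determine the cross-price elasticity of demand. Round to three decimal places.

Q_x = 75 − 5.87(34.1) + 0.042(6500) + 3.4(37) = 75 − 200.167 + 273 + 125.8 = 273.633.
∂Q_x/∂P_r = +3.4, so E_xy = 3.4·(37/273.633) ≈ 0.460.
E_xy > 0: the goods are substitutes.

0.460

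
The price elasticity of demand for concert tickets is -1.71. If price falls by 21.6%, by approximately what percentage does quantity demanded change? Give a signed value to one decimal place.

36.9

%ΔQ ≈ E × %ΔP = (-1.71) × (-21.6%) ≈ 36.9%.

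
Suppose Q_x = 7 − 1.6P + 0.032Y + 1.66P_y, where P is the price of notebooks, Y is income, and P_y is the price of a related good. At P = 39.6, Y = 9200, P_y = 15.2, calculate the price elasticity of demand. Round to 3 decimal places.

Substituting, Q_x = 7 − 1.6(39.6) + 0.032(9200) + 1.66(15.2) = 7 − 63.36 + 294.4 + 25.232 = 263.272.
∂Q_x/∂P = −1.6, so E_p = (−1.6)·(39.6/263.272) ≈ -0.241.
|E_p| < 1: demand is inelastic.

-0.241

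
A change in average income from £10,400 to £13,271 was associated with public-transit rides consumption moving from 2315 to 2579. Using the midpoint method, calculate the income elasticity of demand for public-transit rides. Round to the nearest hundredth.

0.44

%ΔQ = (2579 − 2315)/[(2315+2579)/2] = 264/2447 ≈ 0.1079.
%ΔY = (13,271 − 10,400)/[(10,400+13,271)/2] = 2871/11835.5 ≈ 0.2426.
E_I = %ΔQ/%ΔY ≈ 0.44.
E_I ∈ (0,1): normal good (necessity).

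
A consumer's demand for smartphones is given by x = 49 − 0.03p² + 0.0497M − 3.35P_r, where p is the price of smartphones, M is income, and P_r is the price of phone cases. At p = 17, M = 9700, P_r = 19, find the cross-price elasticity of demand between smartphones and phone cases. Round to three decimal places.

-0.139

First evaluate x: 49 − 0.03(17)² + 0.0497(9700) − 3.35(19) = 49 − 8.67 + 482.09 − 63.65 = 458.77.
∂x/∂P_r = −3.35, so E_xy = -3.35·(19/458.77) ≈ -0.139.
E_xy < 0: the goods are complements.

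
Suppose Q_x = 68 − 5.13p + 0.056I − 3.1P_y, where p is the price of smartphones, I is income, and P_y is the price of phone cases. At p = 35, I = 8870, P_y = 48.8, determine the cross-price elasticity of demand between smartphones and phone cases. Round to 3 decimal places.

Q_x = 68 − 5.13(35) + 0.056(8870) − 3.1(48.8) = 68 − 179.55 + 496.72 − 151.28 = 233.89.
∂Q_x/∂P_y = −3.1, so E_xy = -3.1·(48.8/233.89) ≈ -0.647.
E_xy < 0: the goods are complements.

-0.647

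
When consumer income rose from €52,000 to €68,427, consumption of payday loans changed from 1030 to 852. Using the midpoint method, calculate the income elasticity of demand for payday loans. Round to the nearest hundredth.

-0.69

%ΔQ = (852 − 1030)/[(1030+852)/2] = -178/941 ≈ -0.1892.
%ΔI = (68,427 − 52,000)/[(52,000+68,427)/2] = 16427/60213.5 ≈ 0.2728.
E_I = %ΔQ/%ΔI ≈ -0.69.
E_I < 0: inferior good.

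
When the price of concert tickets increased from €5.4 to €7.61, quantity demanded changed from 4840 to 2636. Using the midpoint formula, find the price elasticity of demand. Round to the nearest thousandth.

-1.736

%ΔQ = (2636 − 4840)/[(4840 + 2636)/2] = -2204/3738 ≈ -0.5896.
%Δp = (7.61 − 5.4)/[(5.4 + 7.61)/2] = 2.21/6.505 ≈ 0.3397.
Arc elasticity E = %ΔQ/%Δp ≈ -0.5896/0.3397 ≈ -1.736.
|E| > 1: demand is elastic over this range.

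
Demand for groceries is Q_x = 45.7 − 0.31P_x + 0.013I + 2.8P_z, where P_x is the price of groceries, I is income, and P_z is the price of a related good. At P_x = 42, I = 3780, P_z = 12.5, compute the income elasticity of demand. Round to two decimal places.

Q_x = 45.7 − 0.31(42) + 0.013(3780) + 2.8(12.5) = 45.7 − 13.02 + 49.14 + 35 = 116.82.
∂Q_x/∂I = +0.013, so E_I = 0.013·(3780/116.82) ≈ 0.42.
E_I ∈ (0,1): normal good (necessity).

0.42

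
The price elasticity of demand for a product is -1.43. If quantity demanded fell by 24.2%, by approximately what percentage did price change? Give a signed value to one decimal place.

16.9

%ΔQ ≈ E × %ΔP ⇒ %ΔP = %ΔQ / E = (-24.2%)/(-1.43) ≈ 16.9%.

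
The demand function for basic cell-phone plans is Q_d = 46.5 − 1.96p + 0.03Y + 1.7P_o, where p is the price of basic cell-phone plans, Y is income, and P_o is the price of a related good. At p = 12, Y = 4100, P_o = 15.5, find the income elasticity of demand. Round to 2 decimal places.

0.71

Q_d = 46.5 − 1.96(12) + 0.03(4100) + 1.7(15.5) = 46.5 − 23.52 + 123 + 26.35 = 172.33.
∂Q_d/∂Y = +0.03, so E_I = 0.03·(4100/172.33) ≈ 0.71.
E_I ∈ (0,1): normal good (necessity).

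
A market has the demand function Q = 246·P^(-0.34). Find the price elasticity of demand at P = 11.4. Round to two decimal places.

For a Cobb–Douglas (constant-elasticity) form Q = A·P^α·…, the elasticity with respect to P equals the exponent α at every point.
Here the exponent on P is -0.34, so the price elasticity of demand is -0.34.

-0.34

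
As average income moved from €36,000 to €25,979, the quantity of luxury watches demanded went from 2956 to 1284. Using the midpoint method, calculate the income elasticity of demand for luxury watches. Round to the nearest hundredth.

2.44

%ΔQ = (1284 − 2956)/[(2956+1284)/2] = -1672/2120 ≈ -0.7887.
%ΔM = (25,979 − 36,000)/[(36,000+25,979)/2] = -10021/30989.5 ≈ -0.3234.
E_I = %ΔQ/%ΔM ≈ 2.44.
E_I > 1: normal good (luxury).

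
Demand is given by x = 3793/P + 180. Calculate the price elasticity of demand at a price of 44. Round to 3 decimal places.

At P = 44, x = 266.2045.
dx/dP = −3793/P² = −1.9592.
Point elasticity E = (dx/dP)·(P/x) = -1.9592 × 44/266.2045 ≈ -0.324.
|E| < 1, so demand is inelastic at this price.

-0.324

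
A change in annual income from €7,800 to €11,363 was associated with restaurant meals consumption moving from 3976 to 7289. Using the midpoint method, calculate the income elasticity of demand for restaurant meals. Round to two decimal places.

1.58

%ΔQ = (7289 − 3976)/[(3976+7289)/2] = 3313/5632.5 ≈ 0.5882.
%ΔI = (11,363 − 7,800)/[(7,800+11,363)/2] = 3563/9581.5 ≈ 0.3719.
E_I = %ΔQ/%ΔI ≈ 1.58.
E_I > 1: normal good (luxury).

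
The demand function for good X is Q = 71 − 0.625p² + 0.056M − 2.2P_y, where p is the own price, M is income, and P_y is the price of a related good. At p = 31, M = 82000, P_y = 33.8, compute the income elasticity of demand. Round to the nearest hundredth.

1.15

First evaluate Q: 71 − 0.625(31)² + 0.056(82000) − 2.2(33.8) = 71 − 600.625 + 4592 − 74.36 = 3988.015.
∂Q/∂M = +0.056, so E_I = 0.056·(82000/3988.015) ≈ 1.15.
E_I > 1: normal good (luxury).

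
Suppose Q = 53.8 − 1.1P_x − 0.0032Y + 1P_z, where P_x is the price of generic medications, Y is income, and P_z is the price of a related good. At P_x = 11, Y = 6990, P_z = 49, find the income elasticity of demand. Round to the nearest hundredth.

At the given point, Q = 53.8 − 1.1(11) − 0.0032(6990) + 1(49) = 53.8 − 12.1 − 22.368 + 49 = 68.332.
∂Q/∂Y = −0.0032, so E_I = -0.0032·(6990/68.332) ≈ -0.33.
E_I < 0: inferior good.

-0.33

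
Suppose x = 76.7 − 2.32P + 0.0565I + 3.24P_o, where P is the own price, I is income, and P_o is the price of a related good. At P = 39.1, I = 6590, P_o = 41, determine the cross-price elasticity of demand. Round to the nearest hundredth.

0.27

Evaluating quantity at (P, I, P_o) gives x = 76.7 − 2.32(39.1) + 0.0565(6590) + 3.24(41) = 76.7 − 90.712 + 372.335 + 132.84 = 491.163.
∂x/∂P_o = +3.24, so E_xy = 3.24·(41/491.163) ≈ 0.27.
E_xy > 0: the goods are substitutes.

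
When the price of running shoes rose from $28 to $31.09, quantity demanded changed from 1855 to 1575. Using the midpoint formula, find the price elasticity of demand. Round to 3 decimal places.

%Δq = (1575 − 1855)/[(1855 + 1575)/2] = -280/1715 ≈ -0.1633.
%Δp = (31.09 − 28)/[(28 + 31.09)/2] = 3.09/29.545 ≈ 0.1046.
Arc elasticity E = %Δq/%Δp ≈ -0.1633/0.1046 ≈ -1.561.
|E| > 1: demand is elastic over this range.

-1.561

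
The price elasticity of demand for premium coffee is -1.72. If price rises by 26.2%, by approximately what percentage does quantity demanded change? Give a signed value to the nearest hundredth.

-45.06

%ΔQ ≈ E × %ΔP = (-1.72) × (26.2%) ≈ -45.06%.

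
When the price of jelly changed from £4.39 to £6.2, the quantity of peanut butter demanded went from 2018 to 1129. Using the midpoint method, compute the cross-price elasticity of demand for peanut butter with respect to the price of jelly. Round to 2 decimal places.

%ΔQ_x = (1129 − 2018)/[(2018+1129)/2] = -889/1573.5 ≈ -0.5650.
%ΔP_y = (6.2 − 4.39)/[(4.39+6.2)/2] ≈ 0.3418.
E_xy = -0.5650/0.3418 ≈ -1.65.
E_xy < 0, so peanut butter and jelly are complements.

-1.65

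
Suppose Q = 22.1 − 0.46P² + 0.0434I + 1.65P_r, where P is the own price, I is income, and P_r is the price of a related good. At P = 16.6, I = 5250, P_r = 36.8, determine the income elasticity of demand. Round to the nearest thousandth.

First evaluate Q: 22.1 − 0.46(16.6)² + 0.0434(5250) + 1.65(36.8) = 22.1 − 126.7576 + 227.85 + 60.72 = 183.9124.
∂Q/∂I = +0.0434, so E_I = 0.0434·(5250/183.9124) ≈ 1.239.
E_I > 1: normal good (luxury).

1.239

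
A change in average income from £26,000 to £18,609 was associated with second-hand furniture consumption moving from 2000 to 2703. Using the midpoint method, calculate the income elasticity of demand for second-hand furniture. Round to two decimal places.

%ΔQ = (2703 − 2000)/[(2000+2703)/2] = 703/2351.5 ≈ 0.2990.
%ΔY = (18,609 − 26,000)/[(26,000+18,609)/2] = -7391/22304.5 ≈ -0.3314.
E_I = %ΔQ/%ΔY ≈ -0.90.
E_I < 0: inferior good.

-0.90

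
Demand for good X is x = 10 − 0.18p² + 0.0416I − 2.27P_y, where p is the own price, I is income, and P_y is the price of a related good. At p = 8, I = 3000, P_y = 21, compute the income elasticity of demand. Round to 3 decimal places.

1.651

Substituting, x = 10 − 0.18(8)² + 0.0416(3000) − 2.27(21) = 10 − 11.52 + 124.8 − 47.67 = 75.61.
∂x/∂I = +0.0416, so E_I = 0.0416·(3000/75.61) ≈ 1.651.
E_I > 1: normal good (luxury).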